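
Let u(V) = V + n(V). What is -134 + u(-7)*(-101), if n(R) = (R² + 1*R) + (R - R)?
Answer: -3669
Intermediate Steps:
n(R) = R + R² (n(R) = (R² + R) + 0 = (R + R²) + 0 = R + R²)
u(V) = V + V*(1 + V)
-134 + u(-7)*(-101) = -134 - 7*(2 - 7)*(-101) = -134 - 7*(-5)*(-101) = -134 + 35*(-101) = -134 - 3535 = -3669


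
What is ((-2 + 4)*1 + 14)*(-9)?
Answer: -144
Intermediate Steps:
((-2 + 4)*1 + 14)*(-9) = (2*1 + 14)*(-9) = (2 + 14)*(-9) = 16*(-9) = -144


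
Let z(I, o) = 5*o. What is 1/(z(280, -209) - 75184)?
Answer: -1/76229 ≈ -1.3118e-5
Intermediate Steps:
1/(z(280, -209) - 75184) = 1/(5*(-209) - 75184) = 1/(-1045 - 75184) = 1/(-76229) = -1/76229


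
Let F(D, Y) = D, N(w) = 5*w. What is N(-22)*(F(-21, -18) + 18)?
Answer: 330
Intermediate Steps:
N(-22)*(F(-21, -18) + 18) = (5*(-22))*(-21 + 18) = -110*(-3) = 330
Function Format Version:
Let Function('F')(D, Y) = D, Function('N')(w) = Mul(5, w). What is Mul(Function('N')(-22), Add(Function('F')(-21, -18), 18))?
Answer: 330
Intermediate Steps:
Mul(Function('N')(-22), Add(Function('F')(-21, -18), 18)) = Mul(Mul(5, -22), Add(-21, 18)) = Mul(-110, -3) = 330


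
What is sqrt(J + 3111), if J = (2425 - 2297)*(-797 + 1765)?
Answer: sqrt(127015) ≈ 356.39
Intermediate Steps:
J = 123904 (J = 128*968 = 123904)
sqrt(J + 3111) = sqrt(123904 + 3111) = sqrt(127015)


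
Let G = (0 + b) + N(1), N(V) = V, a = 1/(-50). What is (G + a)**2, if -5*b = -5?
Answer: 9801/2500 ≈ 3.9204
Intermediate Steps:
a = -1/50 ≈ -0.020000
b = 1 (b = -1/5*(-5) = 1)
G = 2 (G = (0 + 1) + 1 = 1 + 1 = 2)
(G + a)**2 = (2 - 1/50)**2 = (99/50)**2 = 9801/2500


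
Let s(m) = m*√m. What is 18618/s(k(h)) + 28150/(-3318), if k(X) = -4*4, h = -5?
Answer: -14075/1659 + 9309*I/32 ≈ -8.484 + 290.91*I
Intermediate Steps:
k(X) = -16
s(m) = m^(3/2)
18618/s(k(h)) + 28150/(-3318) = 18618/((-16)^(3/2)) + 28150/(-3318) = 18618/((-64*I)) + 28150*(-1/3318) = 18618*(I/64) - 14075/1659 = 9309*I/32 - 14075/1659 = -14075/1659 + 9309*I/32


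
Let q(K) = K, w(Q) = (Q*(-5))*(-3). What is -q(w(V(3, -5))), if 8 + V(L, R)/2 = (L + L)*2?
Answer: -120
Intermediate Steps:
V(L, R) = -16 + 8*L (V(L, R) = -16 + 2*((L + L)*2) = -16 + 2*((2*L)*2) = -16 + 2*(4*L) = -16 + 8*L)
w(Q) = 15*Q (w(Q) = -5*Q*(-3) = 15*Q)
-q(w(V(3, -5))) = -15*(-16 + 8*3) = -15*(-16 + 24) = -15*8 = -1*120 = -120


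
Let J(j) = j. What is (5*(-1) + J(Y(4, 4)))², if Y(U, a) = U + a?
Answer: 9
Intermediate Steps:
(5*(-1) + J(Y(4, 4)))² = (5*(-1) + (4 + 4))² = (-5 + 8)² = 3² = 9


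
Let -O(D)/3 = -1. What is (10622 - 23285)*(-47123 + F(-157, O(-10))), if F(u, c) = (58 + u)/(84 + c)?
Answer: 17305255800/29 ≈ 5.9673e+8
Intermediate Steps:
O(D) = 3 (O(D) = -3*(-1) = 3)
F(u, c) = (58 + u)/(84 + c)
(10622 - 23285)*(-47123 + F(-157, O(-10))) = (10622 - 23285)*(-47123 + (58 - 157)/(84 + 3)) = -12663*(-47123 - 99/87) = -12663*(-47123 + (1/87)*(-99)) = -12663*(-47123 - 33/29) = -12663*(-1366600/29) = 17305255800/29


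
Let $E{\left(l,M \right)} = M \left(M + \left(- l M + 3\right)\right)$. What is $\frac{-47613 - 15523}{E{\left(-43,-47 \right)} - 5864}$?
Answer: $- \frac{63136}{91191} \approx -0.69235$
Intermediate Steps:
$E{\left(l,M \right)} = M \left(3 + M - M l\right)$ ($E{\left(l,M \right)} = M \left(M - \left(-3 + M l\right)\right) = M \left(3 + M - M l\right)$)
$\frac{-47613 - 15523}{E{\left(-43,-47 \right)} - 5864} = \frac{-47613 - 15523}{- 47 \left(3 - 47 - \left(-47\right) \left(-43\right)\right) - 5864} = - \frac{63136}{- 47 \left(3 - 47 - 2021\right) - 5864} = - \frac{63136}{\left(-47\right) \left(-2065\right) - 5864} = - \frac{63136}{97055 - 5864} = - \frac{63136}{91191}$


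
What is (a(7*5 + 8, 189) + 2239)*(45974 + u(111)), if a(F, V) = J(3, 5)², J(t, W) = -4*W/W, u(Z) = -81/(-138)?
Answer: 4768943905/46 ≈ 1.0367e+8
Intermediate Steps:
u(Z) = 27/46 (u(Z) = -81*(-1/138) = 27/46)
J(t, W) = -4 (J(t, W) = -4*1 = -4)
a(F, V) = 16 (a(F, V) = (-4)² = 16)
(a(7*5 + 8, 189) + 2239)*(45974 + u(111)) = (16 + 2239)*(45974 + 27/46) = 2255*(2114831/46) = 4768943905/46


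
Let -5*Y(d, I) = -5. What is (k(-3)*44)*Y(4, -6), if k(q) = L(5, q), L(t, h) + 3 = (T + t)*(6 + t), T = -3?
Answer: 836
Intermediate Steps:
L(t, h) = -3 + (-3 + t)*(6 + t)
k(q) = 19 (k(q) = -21 + 5² + 3*5 = -21 + 25 + 15 = 19)
Y(d, I) = 1 (Y(d, I) = -⅕*(-5) = 1)
(k(-3)*44)*Y(4, -6) = (19*44)*1 = 836*1 = 836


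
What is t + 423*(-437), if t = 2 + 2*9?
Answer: -184831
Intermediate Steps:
t = 20 (t = 2 + 18 = 20)
t + 423*(-437) = 20 + 423*(-437) = 20 - 184851 = -184831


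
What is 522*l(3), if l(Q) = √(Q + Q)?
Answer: 522*√6 ≈ 1278.6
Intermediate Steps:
l(Q) = √2*√Q (l(Q) = √(2*Q) = √2*√Q)
522*l(3) = 522*(√2*√3) = 522*√6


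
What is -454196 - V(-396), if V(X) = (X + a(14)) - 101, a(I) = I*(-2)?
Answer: -453671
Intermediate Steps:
a(I) = -2*I
V(X) = -129 + X (V(X) = (X - 2*14) - 101 = (X - 28) - 101 = (-28 + X) - 101 = -129 + X)
-454196 - V(-396) = -454196 - (-129 - 396) = -454196 - 1*(-525) = -454196 + 525 = -453671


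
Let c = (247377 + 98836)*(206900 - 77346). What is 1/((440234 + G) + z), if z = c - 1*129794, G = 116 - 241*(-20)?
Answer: 1/44853594378 ≈ 2.2295e-11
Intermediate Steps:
G = 4936 (G = 116 + 4820 = 4936)
c = 44853279002 (c = 346213*129554 = 44853279002)
z = 44853149208 (z = 44853279002 - 1*129794 = 44853279002 - 129794 = 44853149208)
1/((440234 + G) + z) = 1/((440234 + 4936) + 44853149208) = 1/(445170 + 44853149208) = 1/44853594378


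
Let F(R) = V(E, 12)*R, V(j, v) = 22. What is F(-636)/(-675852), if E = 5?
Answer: 1166/56321 ≈ 0.020703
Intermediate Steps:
F(R) = 22*R
F(-636)/(-675852) = (22*(-636))/(-675852) = -13992*(-1/675852) = 1166/56321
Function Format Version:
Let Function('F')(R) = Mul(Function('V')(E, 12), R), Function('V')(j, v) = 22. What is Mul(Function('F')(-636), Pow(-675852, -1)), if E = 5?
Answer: Rational(1166, 56321) ≈ 0.020703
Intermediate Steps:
Function('F')(R) = Mul(22, R)
Mul(Function('F')(-636), Pow(-675852, -1)) = Mul(Mul(22, -636), Pow(-675852, -1)) = Mul(-13992, Rational(-1, 675852)) = Rational(1166, 56321)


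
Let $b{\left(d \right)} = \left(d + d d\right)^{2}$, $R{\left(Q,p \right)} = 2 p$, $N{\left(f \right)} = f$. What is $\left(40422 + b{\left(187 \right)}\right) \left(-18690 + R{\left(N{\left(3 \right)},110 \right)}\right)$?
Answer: $-22828638480260$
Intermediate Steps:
$b{\left(d \right)} = \left(d + d^{2}\right)^{2}$
$\left(40422 + b{\left(187 \right)}\right) \left(-18690 + R{\left(N{\left(3 \right)},110 \right)}\right) = \left(40422 + 187^{2} \left(1 + 187\right)^{2}\right) \left(-18690 + 2 \cdot 110\right) = \left(40422 + 34969 \cdot 188^{2}\right) \left(-18690 + 220\right) = \left(40422 + 34969 \cdot 35344\right) \left(-18470\right) = \left(40422 + 1235944336\right) \left(-18470\right) = 1235984758 \left(-18470\right) = -22828638480260$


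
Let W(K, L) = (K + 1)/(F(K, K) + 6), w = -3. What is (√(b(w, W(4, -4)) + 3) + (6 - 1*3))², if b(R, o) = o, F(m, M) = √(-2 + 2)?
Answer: 77/6 + √138 ≈ 24.581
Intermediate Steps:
F(m, M) = 0 (F(m, M) = √0 = 0)
W(K, L) = ⅙ + K/6 (W(K, L) = (K + 1)/(0 + 6) = (1 + K)/6 = (1 + K)*(⅙) = ⅙ + K/6)
(√(b(w, W(4, -4)) + 3) + (6 - 1*3))² = (√((⅙ + (⅙)*4) + 3) + (6 - 1*3))² = (√((⅙ + ⅔) + 3) + (6 - 3))² = (√(⅚ + 3) + 3)² = (√(23/6) + 3)² = (√138/6 + 3)² = (3 + √138/6)²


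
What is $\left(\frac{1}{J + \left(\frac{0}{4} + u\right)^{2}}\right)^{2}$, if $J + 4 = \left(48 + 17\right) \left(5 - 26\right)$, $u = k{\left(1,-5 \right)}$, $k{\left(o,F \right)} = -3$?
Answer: $\frac{1}{1849600} \approx 5.4066 \cdot 10^{-7}$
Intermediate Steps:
$u = -3$
$J = -1369$ ($J = -4 + \left(48 + 17\right) \left(5 - 26\right) = -4 + 65 \left(-21\right) = -4 - 1365 = -1369$)
$\left(\frac{1}{J + \left(\frac{0}{4} + u\right)^{2}}\right)^{2} = \left(\frac{1}{-1369 + \left(\frac{0}{4} - 3\right)^{2}}\right)^{2} = \left(\frac{1}{-1369 + \left(0 \cdot \frac{1}{4} - 3\right)^{2}}\right)^{2} = \left(\frac{1}{-1369 + \left(0 - 3\right)^{2}}\right)^{2} = \left(\frac{1}{-1369 + \left(-3\right)^{2}}\right)^{2} = \left(\frac{1}{-1369 + 9}\right)^{2} = \left(\frac{1}{-1360}\right)^{2} = \left(- \frac{1}{1360}\right)^{2} = \frac{1}{1849600}$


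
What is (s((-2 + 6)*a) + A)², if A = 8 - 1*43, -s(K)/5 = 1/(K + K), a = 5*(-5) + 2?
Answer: 41409225/33856 ≈ 1223.1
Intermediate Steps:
a = -23 (a = -25 + 2 = -23)
s(K) = -5/(2*K) (s(K) = -5/(K + K) = -5*1/(2*K) = -5/(2*K))
A = -35 (A = 8 - 43 = -35)
(s((-2 + 6)*a) + A)² = (-5*(-1/(23*(-2 + 6)))/2 - 35)² = (-5/(2*(4*(-23))) - 35)² = (-5/2/(-92) - 35)² = (-5/2*(-1/92) - 35)² = (5/184 - 35)² = (-6435/184)² = 41409225/33856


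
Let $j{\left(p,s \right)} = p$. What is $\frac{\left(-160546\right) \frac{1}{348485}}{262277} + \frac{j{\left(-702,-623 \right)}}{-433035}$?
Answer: $\frac{1424288831224}{879538354119935} \approx 0.0016194$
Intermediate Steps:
$\frac{\left(-160546\right) \frac{1}{348485}}{262277} + \frac{j{\left(-702,-623 \right)}}{-433035} = \frac{\left(-160546\right) \frac{1}{348485}}{262277} - \frac{702}{-433035} = \left(-160546\right) \frac{1}{348485} \cdot \frac{1}{262277} - - \frac{78}{48115} = \left(- \frac{160546}{348485}\right) \frac{1}{262277} + \frac{78}{48115} = - \frac{160546}{91399600345} + \frac{78}{48115} = \frac{1424288831224}{879538354119935}$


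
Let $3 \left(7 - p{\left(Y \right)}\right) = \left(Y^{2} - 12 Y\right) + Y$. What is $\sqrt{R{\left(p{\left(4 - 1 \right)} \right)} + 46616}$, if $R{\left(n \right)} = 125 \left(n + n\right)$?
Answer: $\sqrt{50366} \approx 224.42$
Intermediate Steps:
$p{\left(Y \right)} = 7 - \frac{Y^{2}}{3} + \frac{11 Y}{3}$ ($p{\left(Y \right)} = 7 - \frac{\left(Y^{2} - 12 Y\right) + Y}{3} = 7 - \frac{Y^{2} - 11 Y}{3} = 7 - \left(- \frac{11 Y}{3} + \frac{Y^{2}}{3}\right) = 7 - \frac{Y^{2}}{3} + \frac{11 Y}{3}$)
$R{\left(n \right)} = 250 n$ ($R{\left(n \right)} = 125 \cdot 2 n = 250 n$)
$\sqrt{R{\left(p{\left(4 - 1 \right)} \right)} + 46616} = \sqrt{250 \left(7 - \frac{\left(4 - 1\right)^{2}}{3} + \frac{11 \left(4 - 1\right)}{3}\right) + 46616} = \sqrt{250 \left(7 - \frac{3^{2}}{3} + \frac{11}{3} \cdot 3\right) + 46616} = \sqrt{250 \left(7 - 3 + 11\right) + 46616} = \sqrt{250 \cdot 15 + 46616} = \sqrt{3750 + 46616} = \sqrt{50366}$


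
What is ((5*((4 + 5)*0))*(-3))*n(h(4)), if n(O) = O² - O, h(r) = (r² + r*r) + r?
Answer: 0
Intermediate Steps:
h(r) = r + 2*r² (h(r) = (r² + r²) + r = 2*r² + r = r + 2*r²)
((5*((4 + 5)*0))*(-3))*n(h(4)) = ((5*((4 + 5)*0))*(-3))*((4*(1 + 2*4))*(-1 + 4*(1 + 2*4))) = ((5*(9*0))*(-3))*((4*(1 + 8))*(-1 + 4*(1 + 8))) = ((5*0)*(-3))*((4*9)*(-1 + 4*9)) = (0*(-3))*(36*(-1 + 36)) = 0*(36*35) = 0*1260 = 0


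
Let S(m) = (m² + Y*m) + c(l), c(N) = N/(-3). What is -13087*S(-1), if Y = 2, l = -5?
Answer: -26174/3 ≈ -8724.7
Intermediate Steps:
c(N) = -N/3 (c(N) = N*(-⅓) = -N/3)
S(m) = 5/3 + m² + 2*m (S(m) = (m² + 2*m) - ⅓*(-5) = (m² + 2*m) + 5/3 = 5/3 + m² + 2*m)
-13087*S(-1) = -13087*(5/3 + (-1)² + 2*(-1)) = -13087*(5/3 + 1 - 2) = -13087*⅔ = -26174/3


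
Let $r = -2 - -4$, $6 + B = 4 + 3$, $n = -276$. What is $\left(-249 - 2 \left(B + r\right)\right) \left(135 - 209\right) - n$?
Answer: $19146$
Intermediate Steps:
$B = 1$ ($B = -6 + \left(4 + 3\right) = -6 + 7 = 1$)
$r = 2$ ($r = -2 + 4 = 2$)
$\left(-249 - 2 \left(B + r\right)\right) \left(135 - 209\right) - n = \left(-249 - 2 \left(1 + 2\right)\right) \left(135 - 209\right) - -276 = \left(-249 - 6\right) \left(-74\right) + 276 = \left(-255\right) \left(-74\right) + 276 = 18870 + 276 = 19146$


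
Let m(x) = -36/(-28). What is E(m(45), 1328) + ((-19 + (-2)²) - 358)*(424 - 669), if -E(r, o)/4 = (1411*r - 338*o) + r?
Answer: 13157055/7 ≈ 1.8796e+6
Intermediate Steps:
m(x) = 9/7 (m(x) = -36*(-1/28) = 9/7)
E(r, o) = -5648*r + 1352*o (E(r, o) = -4*((1411*r - 338*o) + r) = -4*((-338*o + 1411*r) + r) = -4*(-338*o + 1412*r) = -5648*r + 1352*o)
E(m(45), 1328) + ((-19 + (-2)²) - 358)*(424 - 669) = (-5648*9/7 + 1352*1328) + ((-19 + (-2)²) - 358)*(424 - 669) = (-50832/7 + 1795456) + ((-19 + 4) - 358)*(-245) = 12517360/7 + (-15 - 358)*(-245) = 12517360/7 - 373*(-245) = 12517360/7 + 91385 = 13157055/7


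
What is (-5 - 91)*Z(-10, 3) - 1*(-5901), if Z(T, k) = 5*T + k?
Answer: 10413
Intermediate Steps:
Z(T, k) = k + 5*T
(-5 - 91)*Z(-10, 3) - 1*(-5901) = (-5 - 91)*(3 + 5*(-10)) - 1*(-5901) = -96*(3 - 50) + 5901 = -96*(-47) + 5901 = 4512 + 5901 = 10413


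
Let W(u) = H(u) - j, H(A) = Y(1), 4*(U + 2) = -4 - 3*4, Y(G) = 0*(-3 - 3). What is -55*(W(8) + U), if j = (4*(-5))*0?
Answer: 330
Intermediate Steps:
j = 0 (j = -20*0 = 0)
Y(G) = 0 (Y(G) = 0*(-6) = 0)
U = -6 (U = -2 + (-4 - 3*4)/4 = -2 + (-4 - 12)/4 = -2 + (¼)*(-16) = -2 - 4 = -6)
H(A) = 0
W(u) = 0 (W(u) = 0 - 1*0 = 0 + 0 = 0)
-55*(W(8) + U) = -55*(0 - 6) = -55*(-6) = 330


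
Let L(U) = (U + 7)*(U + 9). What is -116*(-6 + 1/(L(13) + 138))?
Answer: 201086/289 ≈ 695.80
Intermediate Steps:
L(U) = (7 + U)*(9 + U)
-116*(-6 + 1/(L(13) + 138)) = -116*(-6 + 1/((63 + 13**2 + 16*13) + 138)) = -116*(-6 + 1/((63 + 169 + 208) + 138)) = -116*(-6 + 1/(440 + 138)) = -116*(-6 + 1/578) = -116*(-3467/578) = 201086/289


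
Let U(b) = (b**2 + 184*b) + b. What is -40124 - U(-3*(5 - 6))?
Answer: -40688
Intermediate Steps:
U(b) = b**2 + 185*b
-40124 - U(-3*(5 - 6)) = -40124 - (-3*(5 - 6))*(185 - 3*(5 - 6)) = -40124 - (-3*(-1))*(185 - 3*(-1)) = -40124 - 3*(185 + 3) = -40124 - 3*188 = -40124 - 1*564 = -40124 - 564 = -40688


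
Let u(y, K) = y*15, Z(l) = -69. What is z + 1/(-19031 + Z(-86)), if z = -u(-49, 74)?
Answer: 14038499/19100 ≈ 735.00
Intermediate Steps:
u(y, K) = 15*y
z = 735 (z = -15*(-49) = -1*(-735) = 735)
z + 1/(-19031 + Z(-86)) = 735 + 1/(-19031 - 69) = 735 + 1/(-19100) = 735 - 1/19100 = 14038499/19100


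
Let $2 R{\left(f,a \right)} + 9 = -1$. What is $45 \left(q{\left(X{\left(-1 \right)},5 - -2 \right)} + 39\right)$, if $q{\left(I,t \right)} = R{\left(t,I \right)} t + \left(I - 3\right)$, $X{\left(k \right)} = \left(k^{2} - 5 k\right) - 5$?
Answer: $90$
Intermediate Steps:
$R{\left(f,a \right)} = -5$ ($R{\left(f,a \right)} = - \frac{9}{2} + \frac{1}{2} \left(-1\right) = - \frac{9}{2} - \frac{1}{2} = -5$)
$X{\left(k \right)} = -5 + k^{2} - 5 k$
$q{\left(I,t \right)} = -3 + I - 5 t$ ($q{\left(I,t \right)} = - 5 t + \left(I - 3\right) = - 5 t + \left(-3 + I\right) = -3 + I - 5 t$)
$45 \left(q{\left(X{\left(-1 \right)},5 - -2 \right)} + 39\right) = 45 \left(\left(-3 - -1 - 5 \left(5 - -2\right)\right) + 39\right) = 45 \left(\left(-3 + \left(-5 + 1 + 5\right) - 5 \left(5 + 2\right)\right) + 39\right) = 45 \left(\left(-3 + 1 - 35\right) + 39\right) = 45 \left(-37 + 39\right) = 45 \cdot 2 = 90$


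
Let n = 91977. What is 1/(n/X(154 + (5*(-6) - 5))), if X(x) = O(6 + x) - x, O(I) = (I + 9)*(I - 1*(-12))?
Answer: 793/3999 ≈ 0.19830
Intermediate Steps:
O(I) = (9 + I)*(12 + I) (O(I) = (9 + I)*(I + 12) = (9 + I)*(12 + I))
X(x) = 234 + (6 + x)² + 20*x (X(x) = (108 + (6 + x)² + 21*(6 + x)) - x = (108 + (6 + x)² + (126 + 21*x)) - x = (234 + (6 + x)² + 21*x) - x = 234 + (6 + x)² + 20*x)
1/(n/X(154 + (5*(-6) - 5))) = 1/(91977/(270 + (154 + (5*(-6) - 5))² + 32*(154 + (5*(-6) - 5)))) = 1/(91977/(270 + (154 + (-30 - 5))² + 32*(154 + (-30 - 5)))) = 1/(91977/(270 + (154 - 35)² + 32*(154 - 35))) = 1/(91977/(270 + 119² + 32*119)) = 1/(91977/(270 + 14161 + 3808)) = 1/(91977/18239) = 1/(91977*(1/18239)) = 1/(3999/793) = 793/3999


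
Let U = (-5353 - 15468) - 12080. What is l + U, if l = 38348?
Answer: 5447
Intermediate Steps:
U = -32901 (U = -20821 - 12080 = -32901)
l + U = 38348 - 32901 = 5447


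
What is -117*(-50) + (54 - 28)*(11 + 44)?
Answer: 7280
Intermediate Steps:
-117*(-50) + (54 - 28)*(11 + 44) = 5850 + 26*55 = 5850 + 1430 = 7280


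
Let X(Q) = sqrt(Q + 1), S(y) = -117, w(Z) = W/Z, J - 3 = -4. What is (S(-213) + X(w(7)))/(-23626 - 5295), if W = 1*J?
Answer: 117/28921 - sqrt(42)/202447 ≈ 0.0040135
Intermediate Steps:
J = -1 (J = 3 - 4 = -1)
W = -1 (W = 1*(-1) = -1)
w(Z) = -1/Z
X(Q) = sqrt(1 + Q)
(S(-213) + X(w(7)))/(-23626 - 5295) = (-117 + sqrt(1 - 1/7))/(-23626 - 5295) = (-117 + sqrt(1 - 1*1/7))/(-28921) = (-117 + sqrt(1 - 1/7))*(-1/28921) = (-117 + sqrt(6/7))*(-1/28921) = (-117 + sqrt(42)/7)*(-1/28921) = 117/28921 - sqrt(42)/202447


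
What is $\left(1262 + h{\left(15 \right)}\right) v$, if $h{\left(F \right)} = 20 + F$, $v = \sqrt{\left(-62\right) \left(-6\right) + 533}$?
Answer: $1297 \sqrt{905} \approx 39018.0$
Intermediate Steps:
$v = \sqrt{905}$ ($v = \sqrt{372 + 533} = \sqrt{905} \approx 30.083$)
$\left(1262 + h{\left(15 \right)}\right) v = \left(1262 + \left(20 + 15\right)\right) \sqrt{905} = \left(1262 + 35\right) \sqrt{905} = 1297 \sqrt{905}$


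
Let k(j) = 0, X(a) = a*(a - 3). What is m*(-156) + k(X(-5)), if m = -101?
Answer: 15756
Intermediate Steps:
X(a) = a*(-3 + a)
m*(-156) + k(X(-5)) = -101*(-156) + 0 = 15756 + 0 = 15756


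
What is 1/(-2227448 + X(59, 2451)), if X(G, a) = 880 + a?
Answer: -1/2224117 ≈ -4.4962e-7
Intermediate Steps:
1/(-2227448 + X(59, 2451)) = 1/(-2227448 + (880 + 2451)) = 1/(-2227448 + 3331) = 1/(-2224117) = -1/2224117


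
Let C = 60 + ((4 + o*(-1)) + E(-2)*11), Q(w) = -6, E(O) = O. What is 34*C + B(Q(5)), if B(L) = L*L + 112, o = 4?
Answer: 1440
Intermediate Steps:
B(L) = 112 + L² (B(L) = L² + 112 = 112 + L²)
C = 38 (C = 60 + ((4 + 4*(-1)) - 2*11) = 60 + ((4 - 4) - 22) = 60 + (0 - 22) = 60 - 22 = 38)
34*C + B(Q(5)) = 34*38 + (112 + (-6)²) = 1292 + (112 + 36) = 1292 + 148 = 1440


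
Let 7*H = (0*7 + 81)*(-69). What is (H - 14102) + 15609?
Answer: 4960/7 ≈ 708.57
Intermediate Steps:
H = -5589/7 (H = ((0*7 + 81)*(-69))/7 = ((0 + 81)*(-69))/7 = (81*(-69))/7 = (⅐)*(-5589) = -5589/7 ≈ -798.43)
(H - 14102) + 15609 = (-5589/7 - 14102) + 15609 = -104303/7 + 15609 = 4960/7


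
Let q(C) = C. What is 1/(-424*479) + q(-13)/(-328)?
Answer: 164995/4163468 ≈ 0.039629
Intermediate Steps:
1/(-424*479) + q(-13)/(-328) = 1/(-424*479) - 13/(-328) = -1/424*1/479 - 13*(-1/328) = -1/203096 + 13/328 = 164995/4163468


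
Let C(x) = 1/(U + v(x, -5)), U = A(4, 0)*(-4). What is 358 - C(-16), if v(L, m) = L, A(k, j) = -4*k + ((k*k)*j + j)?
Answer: 17183/48 ≈ 357.98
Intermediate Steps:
A(k, j) = j - 4*k + j*k**2 (A(k, j) = -4*k + (k**2*j + j) = -4*k + (j*k**2 + j) = -4*k + (j + j*k**2) = j - 4*k + j*k**2)
U = 64 (U = (0 - 4*4 + 0*4**2)*(-4) = (0 - 16 + 0*16)*(-4) = (0 - 16 + 0)*(-4) = -16*(-4) = 64)
C(x) = 1/(64 + x)
358 - C(-16) = 358 - 1/(64 - 16) = 358 - 1/48 = 17183/48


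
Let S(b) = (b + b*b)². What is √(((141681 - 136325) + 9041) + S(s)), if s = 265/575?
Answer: √2518123579341/13225 ≈ 119.99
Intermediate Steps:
s = 53/115 (s = 265*(1/575) = 53/115 ≈ 0.46087)
S(b) = (b + b²)²
√(((141681 - 136325) + 9041) + S(s)) = √(((141681 - 136325) + 9041) + (53/115)²*(1 + 53/115)²) = √((5356 + 9041) + 2809*(168/115)²/13225) = √(14397 + (2809/13225)*(28224/13225)) = √(14397 + 79281216/174900625) = √(2518123579341/174900625) = √2518123579341/13225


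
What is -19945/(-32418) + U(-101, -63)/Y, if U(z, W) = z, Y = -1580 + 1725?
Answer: -382193/4700610 ≈ -0.081307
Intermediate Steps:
Y = 145
-19945/(-32418) + U(-101, -63)/Y = -19945/(-32418) - 101/145 = -19945*(-1/32418) - 101*1/145 = 19945/32418 - 101/145 = -382193/4700610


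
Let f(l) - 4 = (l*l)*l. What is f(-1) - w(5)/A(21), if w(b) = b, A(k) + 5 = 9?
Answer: 7/4 ≈ 1.7500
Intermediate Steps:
A(k) = 4 (A(k) = -5 + 9 = 4)
f(l) = 4 + l³ (f(l) = 4 + (l*l)*l = 4 + l²*l = 4 + l³)
f(-1) - w(5)/A(21) = (4 + (-1)³) - 5/4 = (4 - 1) - 5/4 = 3 - 1*5/4 = 3 - 5/4 = 7/4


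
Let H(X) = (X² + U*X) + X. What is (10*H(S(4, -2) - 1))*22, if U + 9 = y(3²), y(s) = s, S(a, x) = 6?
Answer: 6600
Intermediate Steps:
U = 0 (U = -9 + 3² = -9 + 9 = 0)
H(X) = X + X² (H(X) = (X² + 0*X) + X = (X² + 0) + X = X² + X = X + X²)
(10*H(S(4, -2) - 1))*22 = (10*((6 - 1)*(1 + (6 - 1))))*22 = (10*(5*(1 + 5)))*22 = (10*(5*6))*22 = (10*30)*22 = 300*22 = 6600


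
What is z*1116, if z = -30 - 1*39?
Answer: -77004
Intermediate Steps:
z = -69 (z = -30 - 39 = -69)
z*1116 = -69*1116 = -77004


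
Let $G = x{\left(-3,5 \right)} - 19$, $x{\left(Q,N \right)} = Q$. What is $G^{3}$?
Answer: $-10648$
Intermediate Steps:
$G = -22$ ($G = -3 - 19 = -22$)
$G^{3} = \left(-22\right)^{3} = -10648$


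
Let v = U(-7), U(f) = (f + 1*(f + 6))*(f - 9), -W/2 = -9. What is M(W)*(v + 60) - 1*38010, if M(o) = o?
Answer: -34626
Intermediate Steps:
W = 18 (W = -2*(-9) = 18)
U(f) = (-9 + f)*(6 + 2*f) (U(f) = (f + 1*(6 + f))*(-9 + f) = (f + (6 + f))*(-9 + f) = (6 + 2*f)*(-9 + f) = (-9 + f)*(6 + 2*f))
v = 128 (v = -54 - 12*(-7) + 2*(-7)**2 = -54 + 84 + 2*49 = -54 + 84 + 98 = 128)
M(W)*(v + 60) - 1*38010 = 18*(128 + 60) - 1*38010 = 18*188 - 38010 = 3384 - 38010 = -34626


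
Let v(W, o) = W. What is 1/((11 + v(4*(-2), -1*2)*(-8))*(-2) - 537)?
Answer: -1/687 ≈ -0.0014556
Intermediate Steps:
1/((11 + v(4*(-2), -1*2)*(-8))*(-2) - 537) = 1/((11 + (4*(-2))*(-8))*(-2) - 537) = 1/((11 - 8*(-8))*(-2) - 537) = 1/((11 + 64)*(-2) - 537) = 1/(75*(-2) - 537) = 1/(-150 - 537) = 1/(-687) = -1/687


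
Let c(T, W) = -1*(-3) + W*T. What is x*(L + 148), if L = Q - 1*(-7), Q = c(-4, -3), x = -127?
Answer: -21590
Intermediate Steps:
c(T, W) = 3 + T*W
Q = 15 (Q = 3 - 4*(-3) = 3 + 12 = 15)
L = 22 (L = 15 - 1*(-7) = 15 + 7 = 22)
x*(L + 148) = -127*(22 + 148) = -127*170 = -21590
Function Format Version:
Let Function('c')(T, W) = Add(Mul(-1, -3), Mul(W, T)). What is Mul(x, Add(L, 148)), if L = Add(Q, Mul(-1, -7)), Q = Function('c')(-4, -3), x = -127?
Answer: -21590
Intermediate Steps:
Function('c')(T, W) = Add(3, Mul(T, W))
Q = 15 (Q = Add(3, Mul(-4, -3)) = Add(3, 12) = 15)
L = 22 (L = Add(15, Mul(-1, -7)) = Add(15, 7) = 22)
Mul(x, Add(L, 148)) = Mul(-127, Add(22, 148)) = Mul(-127, 170) = -21590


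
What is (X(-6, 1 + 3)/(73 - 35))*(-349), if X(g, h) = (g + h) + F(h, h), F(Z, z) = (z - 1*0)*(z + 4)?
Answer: -5235/19 ≈ -275.53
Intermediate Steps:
F(Z, z) = z*(4 + z) (F(Z, z) = (z + 0)*(4 + z) = z*(4 + z))
X(g, h) = g + h + h*(4 + h) (X(g, h) = (g + h) + h*(4 + h) = g + h + h*(4 + h))
(X(-6, 1 + 3)/(73 - 35))*(-349) = ((-6 + (1 + 3) + (1 + 3)*(4 + (1 + 3)))/(73 - 35))*(-349) = ((-6 + 4 + 4*(4 + 4))/38)*(-349) = ((-6 + 4 + 4*8)*(1/38))*(-349) = ((-6 + 4 + 32)*(1/38))*(-349) = (30*(1/38))*(-349) = (15/19)*(-349) = -5235/19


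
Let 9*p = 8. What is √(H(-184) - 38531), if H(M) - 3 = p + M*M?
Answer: 2*I*√10510/3 ≈ 68.346*I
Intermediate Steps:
p = 8/9 (p = (⅑)*8 = 8/9 ≈ 0.88889)
H(M) = 35/9 + M² (H(M) = 3 + (8/9 + M*M) = 3 + (8/9 + M²) = 35/9 + M²)
√(H(-184) - 38531) = √((35/9 + (-184)²) - 38531) = √((35/9 + 33856) - 38531) = √(304739/9 - 38531) = √(-42040/9) = 2*I*√10510/3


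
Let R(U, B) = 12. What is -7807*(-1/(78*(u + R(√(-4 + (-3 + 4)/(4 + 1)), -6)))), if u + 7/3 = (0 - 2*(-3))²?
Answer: 7807/3562 ≈ 2.1917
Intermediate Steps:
u = 101/3 (u = -7/3 + (0 - 2*(-3))² = -7/3 + (0 + 6)² = -7/3 + 6² = -7/3 + 36 = 101/3 ≈ 33.667)
-7807*(-1/(78*(u + R(√(-4 + (-3 + 4)/(4 + 1)), -6)))) = -7807*(-1/(78*(101/3 + 12))) = -7807/((-78*137/3)) = -7807/(-3562) = -7807*(-1/3562) = 7807/3562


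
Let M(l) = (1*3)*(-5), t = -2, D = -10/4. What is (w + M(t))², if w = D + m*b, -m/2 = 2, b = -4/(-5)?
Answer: 42849/100 ≈ 428.49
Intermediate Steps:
D = -5/2 (D = -10*¼ = -5/2 ≈ -2.5000)
b = ⅘ (b = -4*(-⅕) = ⅘ ≈ 0.80000)
m = -4 (m = -2*2 = -4)
w = -57/10 (w = -5/2 - 4*⅘ = -5/2 - 16/5 = -57/10 ≈ -5.7000)
M(l) = -15 (M(l) = 3*(-5) = -15)
(w + M(t))² = (-57/10 - 15)² = (-207/10)² = 42849/100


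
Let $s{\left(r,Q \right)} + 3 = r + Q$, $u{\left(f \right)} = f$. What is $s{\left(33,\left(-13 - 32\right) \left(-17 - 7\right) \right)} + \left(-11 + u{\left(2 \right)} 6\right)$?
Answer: $1111$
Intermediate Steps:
$s{\left(r,Q \right)} = -3 + Q + r$ ($s{\left(r,Q \right)} = -3 + \left(r + Q\right) = -3 + \left(Q + r\right) = -3 + Q + r$)
$s{\left(33,\left(-13 - 32\right) \left(-17 - 7\right) \right)} + \left(-11 + u{\left(2 \right)} 6\right) = \left(-3 + \left(-13 - 32\right) \left(-17 - 7\right) + 33\right) + \left(-11 + 2 \cdot 6\right) = \left(-3 - -1080 + 33\right) + \left(-11 + 12\right) = \left(-3 + 1080 + 33\right) + 1 = 1110 + 1 = 1111$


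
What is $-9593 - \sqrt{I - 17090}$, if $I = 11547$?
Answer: $-9593 - i \sqrt{5543} \approx -9593.0 - 74.451 i$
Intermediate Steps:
$-9593 - \sqrt{I - 17090} = -9593 - \sqrt{11547 - 17090} = -9593 - \sqrt{-5543} = -9593 - i \sqrt{5543}$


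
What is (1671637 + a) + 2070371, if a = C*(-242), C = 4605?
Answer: 2627598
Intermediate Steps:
a = -1114410 (a = 4605*(-242) = -1114410)
(1671637 + a) + 2070371 = (1671637 - 1114410) + 2070371 = 557227 + 2070371 = 2627598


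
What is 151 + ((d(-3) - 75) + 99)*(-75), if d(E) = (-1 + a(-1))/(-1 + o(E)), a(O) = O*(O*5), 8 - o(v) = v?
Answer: -1679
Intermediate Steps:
o(v) = 8 - v
a(O) = 5*O**2 (a(O) = O*(5*O) = 5*O**2)
d(E) = 4/(7 - E) (d(E) = (-1 + 5*(-1)**2)/(-1 + (8 - E)) = (-1 + 5*1)/(7 - E) = (-1 + 5)/(7 - E) = 4/(7 - E))
151 + ((d(-3) - 75) + 99)*(-75) = 151 + ((-4/(-7 - 3) - 75) + 99)*(-75) = 151 + ((-4/(-10) - 75) + 99)*(-75) = 151 + ((-4*(-1/10) - 75) + 99)*(-75) = 151 + ((2/5 - 75) + 99)*(-75) = 151 + (-373/5 + 99)*(-75) = 151 + (122/5)*(-75) = 151 - 1830 = -1679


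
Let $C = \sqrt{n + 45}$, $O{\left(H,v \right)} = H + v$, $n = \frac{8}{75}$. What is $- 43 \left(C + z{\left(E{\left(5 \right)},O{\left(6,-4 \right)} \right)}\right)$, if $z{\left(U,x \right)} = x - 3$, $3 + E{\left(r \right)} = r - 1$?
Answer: $43 - \frac{43 \sqrt{10149}}{15} \approx -245.79$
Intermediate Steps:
$n = \frac{8}{75}$ ($n = 8 \cdot \frac{1}{75} = \frac{8}{75} \approx 0.10667$)
$E{\left(r \right)} = -4 + r$ ($E{\left(r \right)} = -3 + \left(r - 1\right) = -3 + \left(-1 + r\right) = -4 + r$)
$z{\left(U,x \right)} = -3 + x$ ($z{\left(U,x \right)} = x - 3 = -3 + x$)
$C = \frac{\sqrt{10149}}{15}$ ($C = \sqrt{\frac{8}{75} + 45} = \sqrt{\frac{3383}{75}} = \frac{\sqrt{10149}}{15} \approx 6.7161$)
$- 43 \left(C + z{\left(E{\left(5 \right)},O{\left(6,-4 \right)} \right)}\right) = - 43 \left(\frac{\sqrt{10149}}{15} + \left(-3 + \left(6 - 4\right)\right)\right) = - 43 \left(\frac{\sqrt{10149}}{15} + \left(-3 + 2\right)\right) = - 43 \left(\frac{\sqrt{10149}}{15} - 1\right) = - 43 \left(-1 + \frac{\sqrt{10149}}{15}\right) = 43 - \frac{43 \sqrt{10149}}{15}$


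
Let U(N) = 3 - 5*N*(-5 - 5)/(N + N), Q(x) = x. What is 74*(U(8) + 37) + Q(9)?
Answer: 4819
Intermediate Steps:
U(N) = 28 (U(N) = 3 - 5*N*(-10*1/(2*N)) = 3 - 5*N*(-5/N) = 3 - 5*(-5) = 3 + 25 = 28)
74*(U(8) + 37) + Q(9) = 74*(28 + 37) + 9 = 74*65 + 9 = 4810 + 9 = 4819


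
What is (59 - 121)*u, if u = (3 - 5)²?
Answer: -248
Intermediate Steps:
u = 4 (u = (-2)² = 4)
(59 - 121)*u = (59 - 121)*4 = -62*4 = -248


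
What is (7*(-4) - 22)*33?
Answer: -1650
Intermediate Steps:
(7*(-4) - 22)*33 = (-28 - 22)*33 = -50*33 = -1650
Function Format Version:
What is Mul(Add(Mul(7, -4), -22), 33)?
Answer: -1650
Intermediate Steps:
Mul(Add(Mul(7, -4), -22), 33) = Mul(Add(-28, -22), 33) = Mul(-50, 33) = -1650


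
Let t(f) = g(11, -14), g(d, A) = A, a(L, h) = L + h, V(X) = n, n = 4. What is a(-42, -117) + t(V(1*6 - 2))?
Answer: -173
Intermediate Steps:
V(X) = 4
t(f) = -14
a(-42, -117) + t(V(1*6 - 2)) = (-42 - 117) - 14 = -159 - 14 = -173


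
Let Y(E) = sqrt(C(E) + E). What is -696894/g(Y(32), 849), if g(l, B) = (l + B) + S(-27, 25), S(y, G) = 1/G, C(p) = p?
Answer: -2903725/3571 ≈ -813.14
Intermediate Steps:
Y(E) = sqrt(2)*sqrt(E) (Y(E) = sqrt(E + E) = sqrt(2*E) = sqrt(2)*sqrt(E))
g(l, B) = 1/25 + B + l (g(l, B) = (l + B) + 1/25 = (B + l) + 1/25 = 1/25 + B + l)
-696894/g(Y(32), 849) = -696894/(1/25 + 849 + sqrt(2)*sqrt(32)) = -696894/(1/25 + 849 + sqrt(2)*(4*sqrt(2))) = -696894/(1/25 + 849 + 8) = -696894/21426/25 = -696894*25/21426 = -2903725/3571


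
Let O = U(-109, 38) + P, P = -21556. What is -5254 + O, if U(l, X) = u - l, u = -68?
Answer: -26769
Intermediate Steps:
U(l, X) = -68 - l
O = -21515 (O = (-68 - 1*(-109)) - 21556 = (-68 + 109) - 21556 = 41 - 21556 = -21515)
-5254 + O = -5254 - 21515 = -26769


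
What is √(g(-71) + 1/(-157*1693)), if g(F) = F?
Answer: 8*I*√78377538273/265801 ≈ 8.4261*I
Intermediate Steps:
√(g(-71) + 1/(-157*1693)) = √(-71 + 1/(-157*1693)) = √(-71 + 1/(-265801)) = √(-71 - 1/265801) = √(-18871872/265801) = 8*I*√78377538273/265801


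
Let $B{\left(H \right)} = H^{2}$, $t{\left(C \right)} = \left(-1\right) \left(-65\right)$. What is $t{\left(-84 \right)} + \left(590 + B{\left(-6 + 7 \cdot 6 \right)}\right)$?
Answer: $1951$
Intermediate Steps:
$t{\left(C \right)} = 65$
$t{\left(-84 \right)} + \left(590 + B{\left(-6 + 7 \cdot 6 \right)}\right) = 65 + \left(590 + \left(-6 + 7 \cdot 6\right)^{2}\right) = 65 + \left(590 + \left(-6 + 42\right)^{2}\right) = 65 + \left(590 + 36^{2}\right) = 65 + \left(590 + 1296\right) = 65 + 1886 = 1951$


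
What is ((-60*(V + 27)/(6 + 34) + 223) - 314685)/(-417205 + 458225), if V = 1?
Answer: -78626/10255 ≈ -7.6671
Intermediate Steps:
((-60*(V + 27)/(6 + 34) + 223) - 314685)/(-417205 + 458225) = ((-60*(1 + 27)/(6 + 34) + 223) - 314685)/(-417205 + 458225) = ((-1680/40 + 223) - 314685)/41020 = ((-1680/40 + 223) - 314685)*(1/41020) = ((-60*7/10 + 223) - 314685)*(1/41020) = ((-42 + 223) - 314685)*(1/41020) = (181 - 314685)*(1/41020) = -314504*1/41020 = -78626/10255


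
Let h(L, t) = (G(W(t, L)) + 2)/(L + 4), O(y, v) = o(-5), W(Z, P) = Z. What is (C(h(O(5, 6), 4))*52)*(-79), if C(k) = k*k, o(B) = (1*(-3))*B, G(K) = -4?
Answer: -16432/361 ≈ -45.518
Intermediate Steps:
o(B) = -3*B
O(y, v) = 15 (O(y, v) = -3*(-5) = 15)
h(L, t) = -2/(4 + L) (h(L, t) = (-4 + 2)/(L + 4) = -2/(4 + L))
C(k) = k²
(C(h(O(5, 6), 4))*52)*(-79) = ((-2/(4 + 15))²*52)*(-79) = ((-2/19)²*52)*(-79) = ((4/361)*52)*(-79) = (208/361)*(-79) = -16432/361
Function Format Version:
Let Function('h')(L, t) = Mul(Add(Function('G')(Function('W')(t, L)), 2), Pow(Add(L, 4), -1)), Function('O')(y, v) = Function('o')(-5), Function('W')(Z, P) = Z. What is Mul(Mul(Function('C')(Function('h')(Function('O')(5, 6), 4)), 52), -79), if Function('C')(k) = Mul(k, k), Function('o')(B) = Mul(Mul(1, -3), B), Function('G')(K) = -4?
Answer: Rational(-16432, 361) ≈ -45.518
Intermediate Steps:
Function('o')(B) = Mul(-3, B)
Function('O')(y, v) = 15 (Function('O')(y, v) = Mul(-3, -5) = 15)
Function('h')(L, t) = Mul(-2, Pow(Add(4, L), -1)) (Function('h')(L, t) = Mul(Add(-4, 2), Pow(Add(L, 4), -1)) = Mul(-2, Pow(Add(4, L), -1)))
Function('C')(k) = Pow(k, 2)
Mul(Mul(Function('C')(Function('h')(Function('O')(5, 6), 4)), 52), -79) = Mul(Mul(Pow(Mul(-2, Pow(Add(4, 15), -1)), 2), 52), -79) = Mul(Mul(Pow(Mul(-2, Pow(19, -1)), 2), 52), -79) = Mul(Mul(Pow(Mul(-2, Rational(1, 19)), 2), 52), -79) = Mul(Mul(Pow(Rational(-2, 19), 2), 52), -79) = Mul(Mul(Rational(4, 361), 52), -79) = Mul(Rational(208, 361), -79) = Rational(-16432, 361)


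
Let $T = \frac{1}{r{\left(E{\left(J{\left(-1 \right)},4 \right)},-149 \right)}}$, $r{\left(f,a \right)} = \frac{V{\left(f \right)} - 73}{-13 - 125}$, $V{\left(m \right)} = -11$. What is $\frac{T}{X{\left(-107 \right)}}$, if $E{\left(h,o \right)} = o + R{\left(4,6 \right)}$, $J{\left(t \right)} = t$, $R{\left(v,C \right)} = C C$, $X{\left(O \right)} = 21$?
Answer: $\frac{23}{294} \approx 0.078231$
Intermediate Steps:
$R{\left(v,C \right)} = C^{2}$
$E{\left(h,o \right)} = 36 + o$ ($E{\left(h,o \right)} = o + 6^{2} = o + 36 = 36 + o$)
$r{\left(f,a \right)} = \frac{14}{23}$ ($r{\left(f,a \right)} = \frac{-11 - 73}{-13 - 125} = - \frac{84}{-138} = \left(-84\right) \left(- \frac{1}{138}\right) = \frac{14}{23}$)
$T = \frac{23}{14}$ ($T = \frac{1}{\frac{14}{23}} = \frac{23}{14} \approx 1.6429$)
$\frac{T}{X{\left(-107 \right)}} = \frac{23}{14 \cdot 21} = \frac{23}{14} \cdot \frac{1}{21} = \frac{23}{294}$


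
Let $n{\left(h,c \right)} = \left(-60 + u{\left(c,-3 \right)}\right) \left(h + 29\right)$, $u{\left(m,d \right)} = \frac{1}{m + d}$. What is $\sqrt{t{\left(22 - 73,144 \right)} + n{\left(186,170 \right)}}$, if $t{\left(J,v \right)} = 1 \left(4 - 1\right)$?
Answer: $\frac{4 i \sqrt{22478033}}{167} \approx 113.56 i$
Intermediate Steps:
$u{\left(m,d \right)} = \frac{1}{d + m}$
$n{\left(h,c \right)} = \left(-60 + \frac{1}{-3 + c}\right) \left(29 + h\right)$ ($n{\left(h,c \right)} = \left(-60 + \frac{1}{-3 + c}\right) \left(h + 29\right) = \left(-60 + \frac{1}{-3 + c}\right) \left(29 + h\right)$)
$t{\left(J,v \right)} = 3$ ($t{\left(J,v \right)} = 1 \cdot 3 = 3$)
$\sqrt{t{\left(22 - 73,144 \right)} + n{\left(186,170 \right)}} = \sqrt{3 + \frac{29 + 186 - 60 \left(-3 + 170\right) \left(29 + 186\right)}{-3 + 170}} = \sqrt{3 + \frac{29 + 186 - 10020 \cdot 215}{167}} = \sqrt{3 + \frac{29 + 186 - 2154300}{167}} = \sqrt{3 + \frac{1}{167} \left(-2154085\right)} = \sqrt{3 - \frac{2154085}{167}} = \sqrt{- \frac{2153584}{167}} = \frac{4 i \sqrt{22478033}}{167}$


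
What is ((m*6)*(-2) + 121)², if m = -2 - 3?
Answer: 32761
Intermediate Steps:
m = -5
((m*6)*(-2) + 121)² = (-5*6*(-2) + 121)² = (-30*(-2) + 121)² = (60 + 121)² = 181² = 32761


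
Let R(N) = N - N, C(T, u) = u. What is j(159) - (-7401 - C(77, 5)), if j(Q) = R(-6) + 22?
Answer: 7428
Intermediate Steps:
R(N) = 0
j(Q) = 22 (j(Q) = 0 + 22 = 22)
j(159) - (-7401 - C(77, 5)) = 22 - (-7401 - 1*5) = 22 - (-7401 - 5) = 22 - 1*(-7406) = 22 + 7406 = 7428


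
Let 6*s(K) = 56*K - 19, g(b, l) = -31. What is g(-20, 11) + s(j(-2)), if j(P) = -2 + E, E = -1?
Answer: -373/6 ≈ -62.167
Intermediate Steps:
j(P) = -3 (j(P) = -2 - 1 = -3)
s(K) = -19/6 + 28*K/3 (s(K) = (56*K - 19)/6 = (-19 + 56*K)/6 = -19/6 + 28*K/3)
g(-20, 11) + s(j(-2)) = -31 + (-19/6 + (28/3)*(-3)) = -31 + (-19/6 - 28) = -31 - 187/6 = -373/6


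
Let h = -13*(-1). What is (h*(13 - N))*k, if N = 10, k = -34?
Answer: -1326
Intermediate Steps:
h = 13
(h*(13 - N))*k = (13*(13 - 1*10))*(-34) = (13*(13 - 10))*(-34) = (13*3)*(-34) = 39*(-34) = -1326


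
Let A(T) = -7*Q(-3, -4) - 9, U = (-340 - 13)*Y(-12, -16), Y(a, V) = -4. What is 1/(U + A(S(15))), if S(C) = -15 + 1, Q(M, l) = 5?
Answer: 1/1368 ≈ 0.00073099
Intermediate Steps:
S(C) = -14
U = 1412 (U = (-340 - 13)*(-4) = -353*(-4) = 1412)
A(T) = -44 (A(T) = -7*5 - 9 = -35 - 9 = -44)
1/(U + A(S(15))) = 1/(1412 - 44) = 1/1368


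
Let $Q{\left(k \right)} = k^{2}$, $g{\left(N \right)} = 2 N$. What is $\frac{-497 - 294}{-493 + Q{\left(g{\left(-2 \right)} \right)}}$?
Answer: $\frac{791}{477} \approx 1.6583$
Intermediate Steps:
$\frac{-497 - 294}{-493 + Q{\left(g{\left(-2 \right)} \right)}} = \frac{-497 - 294}{-493 + \left(2 \left(-2\right)\right)^{2}} = - \frac{791}{-493 + \left(-4\right)^{2}} = - \frac{791}{-493 + 16} = - \frac{791}{-477} = \left(-791\right) \left(- \frac{1}{477}\right) = \frac{791}{477}$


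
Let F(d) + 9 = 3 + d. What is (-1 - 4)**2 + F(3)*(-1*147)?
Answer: 466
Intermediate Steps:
F(d) = -6 + d (F(d) = -9 + (3 + d) = -6 + d)
(-1 - 4)**2 + F(3)*(-1*147) = (-1 - 4)**2 + (-6 + 3)*(-1*147) = (-5)**2 - 3*(-147) = 25 + 441 = 466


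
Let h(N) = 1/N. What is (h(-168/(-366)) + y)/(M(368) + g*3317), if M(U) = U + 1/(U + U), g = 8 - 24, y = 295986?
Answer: -1524931096/271531001 ≈ -5.6161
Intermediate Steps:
g = -16
M(U) = U + 1/(2*U)
(h(-168/(-366)) + y)/(M(368) + g*3317) = (1/(-168/(-366)) + 295986)/((368 + (½)/368) - 16*3317) = (1/(-168*(-1/366)) + 295986)/((368 + (½)*(1/368)) - 53072) = (1/(28/61) + 295986)/((368 + 1/736) - 53072) = (61/28 + 295986)/(270849/736 - 53072) = 8287669/(28*(-38790143/736)) = (8287669/28)*(-736/38790143) = -1524931096/271531001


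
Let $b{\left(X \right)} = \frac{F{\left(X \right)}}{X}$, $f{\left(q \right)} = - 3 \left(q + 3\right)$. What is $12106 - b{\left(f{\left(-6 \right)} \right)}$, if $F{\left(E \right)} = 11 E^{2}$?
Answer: $12007$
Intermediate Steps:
$f{\left(q \right)} = -9 - 3 q$ ($f{\left(q \right)} = - 3 \left(3 + q\right) = -9 - 3 q$)
$b{\left(X \right)} = 11 X$ ($b{\left(X \right)} = \frac{11 X^{2}}{X} = 11 X$)
$12106 - b{\left(f{\left(-6 \right)} \right)} = 12106 - 11 \left(-9 - -18\right) = 12106 - 11 \left(-9 + 18\right) = 12106 - 11 \cdot 9 = 12106 - 99 = 12007$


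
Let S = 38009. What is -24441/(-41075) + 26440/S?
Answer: 2015000969/1561219675 ≈ 1.2907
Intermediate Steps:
-24441/(-41075) + 26440/S = -24441/(-41075) + 26440/38009 = -24441*(-1/41075) + 26440*(1/38009) = 24441/41075 + 26440/38009 = 2015000969/1561219675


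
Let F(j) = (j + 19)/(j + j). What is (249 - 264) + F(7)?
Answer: -92/7 ≈ -13.143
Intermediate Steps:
F(j) = (19 + j)/(2*j) (F(j) = (19 + j)/((2*j)) = (19 + j)*(1/(2*j)) = (19 + j)/(2*j))
(249 - 264) + F(7) = (249 - 264) + (½)*(19 + 7)/7 = -15 + (½)*(⅐)*26 = -15 + 13/7 = -92/7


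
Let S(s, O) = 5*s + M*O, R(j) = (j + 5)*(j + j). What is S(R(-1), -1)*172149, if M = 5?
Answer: -7746705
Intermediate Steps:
R(j) = 2*j*(5 + j) (R(j) = (5 + j)*(2*j) = 2*j*(5 + j))
S(s, O) = 5*O + 5*s (S(s, O) = 5*s + 5*O = 5*O + 5*s)
S(R(-1), -1)*172149 = (5*(-1) + 5*(2*(-1)*(5 - 1)))*172149 = (-5 + 5*(2*(-1)*4))*172149 = (-5 + 5*(-8))*172149 = (-5 - 40)*172149 = -45*172149 = -7746705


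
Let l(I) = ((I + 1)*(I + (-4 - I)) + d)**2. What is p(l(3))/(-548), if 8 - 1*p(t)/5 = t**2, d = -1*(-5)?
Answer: 73165/548 ≈ 133.51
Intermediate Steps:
d = 5
l(I) = (1 - 4*I)**2 (l(I) = ((I + 1)*(I + (-4 - I)) + 5)**2 = ((1 + I)*(-4) + 5)**2 = ((-4 - 4*I) + 5)**2 = (1 - 4*I)**2)
p(t) = 40 - 5*t**2
p(l(3))/(-548) = (40 - 5*(-1 + 4*3)**4)/(-548) = (40 - 5*(-1 + 12)**4)*(-1/548) = (40 - 5*(11**2)**2)*(-1/548) = (40 - 5*121**2)*(-1/548) = (40 - 5*14641)*(-1/548) = (40 - 73205)*(-1/548) = -73165*(-1/548) = 73165/548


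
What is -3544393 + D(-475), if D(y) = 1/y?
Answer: -1683586676/475 ≈ -3.5444e+6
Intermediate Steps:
-3544393 + D(-475) = -3544393 + 1/(-475) = -3544393 - 1/475 = -1683586676/475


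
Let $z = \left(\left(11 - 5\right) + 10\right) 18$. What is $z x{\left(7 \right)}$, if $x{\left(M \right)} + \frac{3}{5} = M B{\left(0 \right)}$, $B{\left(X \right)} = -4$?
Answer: $- \frac{41184}{5} \approx -8236.8$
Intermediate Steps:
$x{\left(M \right)} = - \frac{3}{5} - 4 M$ ($x{\left(M \right)} = - \frac{3}{5} + M \left(-4\right) = - \frac{3}{5} - 4 M$)
$z = 288$ ($z = \left(\left(11 - 5\right) + 10\right) 18 = \left(6 + 10\right) 18 = 16 \cdot 18 = 288$)
$z x{\left(7 \right)} = 288 \left(- \frac{3}{5} - 28\right) = 288 \left(- \frac{143}{5}\right) = - \frac{41184}{5}$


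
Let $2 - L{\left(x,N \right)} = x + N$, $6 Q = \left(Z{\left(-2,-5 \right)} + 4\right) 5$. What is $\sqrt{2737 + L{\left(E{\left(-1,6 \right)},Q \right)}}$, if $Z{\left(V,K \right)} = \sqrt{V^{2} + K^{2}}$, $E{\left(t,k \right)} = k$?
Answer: $\frac{\sqrt{98268 - 30 \sqrt{29}}}{6} \approx 52.203$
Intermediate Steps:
$Z{\left(V,K \right)} = \sqrt{K^{2} + V^{2}}$
$Q = \frac{10}{3} + \frac{5 \sqrt{29}}{6}$ ($Q = \frac{\left(\sqrt{\left(-5\right)^{2} + \left(-2\right)^{2}} + 4\right) 5}{6} = \frac{\left(\sqrt{25 + 4} + 4\right) 5}{6} = \frac{\left(\sqrt{29} + 4\right) 5}{6} = \frac{\left(4 + \sqrt{29}\right) 5}{6} = \frac{20 + 5 \sqrt{29}}{6} = \frac{10}{3} + \frac{5 \sqrt{29}}{6} \approx 7.821$)
$L{\left(x,N \right)} = 2 - N - x$ ($L{\left(x,N \right)} = 2 - \left(x + N\right) = 2 - \left(N + x\right) = 2 - N - x$)
$\sqrt{2737 + L{\left(E{\left(-1,6 \right)},Q \right)}} = \sqrt{2737 - \left(\frac{22}{3} + \frac{5 \sqrt{29}}{6}\right)} = \sqrt{\frac{8189}{3} - \frac{5 \sqrt{29}}{6}}$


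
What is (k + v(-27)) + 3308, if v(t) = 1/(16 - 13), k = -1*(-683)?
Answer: 11974/3 ≈ 3991.3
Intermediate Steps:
k = 683
v(t) = ⅓ (v(t) = 1/3 = ⅓)
(k + v(-27)) + 3308 = (683 + ⅓) + 3308 = 2050/3 + 3308 = 11974/3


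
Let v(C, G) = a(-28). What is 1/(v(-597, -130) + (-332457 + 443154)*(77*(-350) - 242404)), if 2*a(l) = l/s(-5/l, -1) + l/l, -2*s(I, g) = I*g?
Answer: -10/298166798943 ≈ -3.3538e-11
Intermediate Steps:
s(I, g) = -I*g/2
a(l) = ½ - l²/5 (a(l) = (l/((-½*(-5/l)*(-1))) + l/l)/2 = (l/((-5/(2*l))) + 1)/2 = (l*(-2*l/5) + 1)/2 = (-2*l²/5 + 1)/2 = (1 - 2*l²/5)/2 = ½ - l²/5)
v(C, G) = -1563/10 (v(C, G) = ½ - ⅕*(-28)² = ½ - ⅕*784 = ½ - 784/5 = -1563/10)
1/(v(-597, -130) + (-332457 + 443154)*(77*(-350) - 242404)) = 1/(-1563/10 + (-332457 + 443154)*(77*(-350) - 242404)) = 1/(-1563/10 + 110697*(-26950 - 242404)) = 1/(-1563/10 + 110697*(-269354)) = 1/(-1563/10 - 29816679738) = 1/(-298166798943/10) = -10/298166798943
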